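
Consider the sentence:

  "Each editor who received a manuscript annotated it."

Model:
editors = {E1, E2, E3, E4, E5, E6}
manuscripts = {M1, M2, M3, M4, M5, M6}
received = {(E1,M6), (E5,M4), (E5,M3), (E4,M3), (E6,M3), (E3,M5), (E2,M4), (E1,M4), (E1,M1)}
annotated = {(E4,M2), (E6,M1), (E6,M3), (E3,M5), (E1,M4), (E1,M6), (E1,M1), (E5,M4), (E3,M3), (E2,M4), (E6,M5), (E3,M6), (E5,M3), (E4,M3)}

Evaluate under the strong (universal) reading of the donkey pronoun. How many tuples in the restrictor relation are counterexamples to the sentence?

"it" takes "a manuscript" as antecedent — a donkey pronoun bound across the clause boundary.
Strong reading: for every (e,m) with received(e,m), annotated(e,m).
Restrictor pairs: (E1,M1) ✓  (E1,M4) ✓  (E1,M6) ✓  (E2,M4) ✓  (E3,M5) ✓  (E4,M3) ✓  (E5,M3) ✓  (E5,M4) ✓  (E6,M3) ✓
Counterexamples (restrictor pairs failing the scope): 0.

0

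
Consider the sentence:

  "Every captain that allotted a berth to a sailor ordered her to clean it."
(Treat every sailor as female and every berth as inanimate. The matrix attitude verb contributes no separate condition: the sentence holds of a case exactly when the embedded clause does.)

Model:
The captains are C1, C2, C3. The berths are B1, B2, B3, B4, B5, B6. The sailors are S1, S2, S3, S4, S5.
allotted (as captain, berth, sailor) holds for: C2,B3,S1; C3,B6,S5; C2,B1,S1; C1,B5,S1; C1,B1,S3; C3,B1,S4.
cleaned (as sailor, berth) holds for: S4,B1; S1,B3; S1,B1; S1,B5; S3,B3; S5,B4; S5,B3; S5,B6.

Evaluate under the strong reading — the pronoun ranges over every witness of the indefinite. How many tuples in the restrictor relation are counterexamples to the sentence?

"her" takes "a sailor" as antecedent and "it" takes "a berth"; both are donkey pronouns co-varying with the restrictor.
Strong reading: for every (c,b,s) with allotted(c,b,s), cleaned(s,b).
Restrictor triples: (C1,B1,S3)→cleaned(S3,B1) ✗  (C1,B5,S1)→cleaned(S1,B5) ✓  (C2,B1,S1)→cleaned(S1,B1) ✓  (C2,B3,S1)→cleaned(S1,B3) ✓  (C3,B1,S4)→cleaned(S4,B1) ✓  (C3,B6,S5)→cleaned(S5,B6) ✓
Counterexamples (restrictor triples failing the scope): 1.

1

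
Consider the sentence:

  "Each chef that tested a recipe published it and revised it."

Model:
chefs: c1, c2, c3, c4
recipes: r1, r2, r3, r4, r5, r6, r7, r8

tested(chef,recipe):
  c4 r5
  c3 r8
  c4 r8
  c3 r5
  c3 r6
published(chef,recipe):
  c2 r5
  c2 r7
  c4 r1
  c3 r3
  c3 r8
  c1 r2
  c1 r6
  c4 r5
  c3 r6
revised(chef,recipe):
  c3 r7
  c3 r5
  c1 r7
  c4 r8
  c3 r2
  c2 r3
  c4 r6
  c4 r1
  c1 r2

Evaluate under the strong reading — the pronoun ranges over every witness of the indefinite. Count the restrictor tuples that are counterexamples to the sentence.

5

"it" takes "a recipe" as antecedent — a donkey pronoun bound across the clause boundary.
Strong reading: for every (c,r) with tested(c,r), published(c,r) ∧ revised(c,r).
Restrictor pairs: (c3,r5) ✗  (c3,r6) ✗  (c3,r8) ✗  (c4,r5) ✗  (c4,r8) ✗
Counterexamples (restrictor pairs failing the scope): 5.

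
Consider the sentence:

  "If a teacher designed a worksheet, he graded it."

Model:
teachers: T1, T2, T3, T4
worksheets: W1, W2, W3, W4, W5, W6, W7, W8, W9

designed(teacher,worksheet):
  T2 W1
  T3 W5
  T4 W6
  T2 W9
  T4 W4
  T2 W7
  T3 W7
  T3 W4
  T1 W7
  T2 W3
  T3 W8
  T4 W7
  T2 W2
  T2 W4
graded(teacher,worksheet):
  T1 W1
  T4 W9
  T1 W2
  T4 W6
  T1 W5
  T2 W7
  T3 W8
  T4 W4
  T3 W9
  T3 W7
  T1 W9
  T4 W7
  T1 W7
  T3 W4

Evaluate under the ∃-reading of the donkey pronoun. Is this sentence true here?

"it" takes "a worksheet" as antecedent — a donkey pronoun bound across the clause boundary.
Weak reading: every teacher t with some designed-worksheet has at least one designed-worksheet w such that graded(t,w).
Per teacher: T1:✓  T2:✓  T3:✓  T4:✓
Every teacher in the restrictor has a witness.

True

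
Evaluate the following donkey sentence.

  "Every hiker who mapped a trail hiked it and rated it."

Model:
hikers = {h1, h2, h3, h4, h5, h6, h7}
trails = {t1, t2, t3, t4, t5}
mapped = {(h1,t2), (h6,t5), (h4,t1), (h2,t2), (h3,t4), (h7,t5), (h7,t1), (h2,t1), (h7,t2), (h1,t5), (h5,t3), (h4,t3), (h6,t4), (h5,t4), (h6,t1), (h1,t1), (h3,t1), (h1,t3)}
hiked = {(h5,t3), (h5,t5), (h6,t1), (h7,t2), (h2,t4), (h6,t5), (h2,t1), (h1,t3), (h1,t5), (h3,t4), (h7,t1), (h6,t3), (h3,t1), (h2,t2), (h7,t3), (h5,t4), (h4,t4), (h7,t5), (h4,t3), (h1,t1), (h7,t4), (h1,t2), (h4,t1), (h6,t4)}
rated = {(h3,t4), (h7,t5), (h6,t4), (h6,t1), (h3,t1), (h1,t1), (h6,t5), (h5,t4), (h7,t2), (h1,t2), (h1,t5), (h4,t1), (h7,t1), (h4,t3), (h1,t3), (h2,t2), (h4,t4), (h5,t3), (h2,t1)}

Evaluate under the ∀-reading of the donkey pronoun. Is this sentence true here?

"it" takes "a trail" as antecedent — a donkey pronoun bound across the clause boundary.
Strong reading: for every (h,t) with mapped(h,t), hiked(h,t) ∧ rated(h,t).
Restrictor pairs: (h1,t1) ✓  (h1,t2) ✓  (h1,t3) ✓  (h1,t5) ✓  (h2,t1) ✓  (h2,t2) ✓  (h3,t1) ✓  (h3,t4) ✓  (h4,t1) ✓  (h4,t3) ✓  (h5,t3) ✓  (h5,t4) ✓  (h6,t1) ✓  (h6,t4) ✓  (h6,t5) ✓  (h7,t1) ✓  (h7,t2) ✓  (h7,t5) ✓
Every restrictor pair satisfies the scope.

True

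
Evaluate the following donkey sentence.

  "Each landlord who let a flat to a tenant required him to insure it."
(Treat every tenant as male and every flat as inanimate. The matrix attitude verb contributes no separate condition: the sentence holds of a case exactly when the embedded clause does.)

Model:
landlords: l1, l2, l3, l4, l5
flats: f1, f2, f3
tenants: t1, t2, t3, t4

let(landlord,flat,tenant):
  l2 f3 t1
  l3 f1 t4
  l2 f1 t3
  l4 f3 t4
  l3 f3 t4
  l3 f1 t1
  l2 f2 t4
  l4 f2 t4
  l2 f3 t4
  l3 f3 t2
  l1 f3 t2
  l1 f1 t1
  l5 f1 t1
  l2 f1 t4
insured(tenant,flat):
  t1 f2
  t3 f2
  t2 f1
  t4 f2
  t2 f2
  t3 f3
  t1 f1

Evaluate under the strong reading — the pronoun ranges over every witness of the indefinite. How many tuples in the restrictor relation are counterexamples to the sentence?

"him" takes "a tenant" as antecedent and "it" takes "a flat"; both are donkey pronouns co-varying with the restrictor.
Strong reading: for every (l,f,t) with let(l,f,t), insured(t,f).
Restrictor triples: (l1,f1,t1)→insured(t1,f1) ✓  (l1,f3,t2)→insured(t2,f3) ✗  (l2,f1,t3)→insured(t3,f1) ✗  (l2,f1,t4)→insured(t4,f1) ✗  (l2,f2,t4)→insured(t4,f2) ✓  (l2,f3,t1)→insured(t1,f3) ✗  (l2,f3,t4)→insured(t4,f3) ✗  (l3,f1,t1)→insured(t1,f1) ✓  (l3,f1,t4)→insured(t4,f1) ✗  (l3,f3,t2)→insured(t2,f3) ✗  (l3,f3,t4)→insured(t4,f3) ✗  (l4,f2,t4)→insured(t4,f2) ✓  (l4,f3,t4)→insured(t4,f3) ✗  (l5,f1,t1)→insured(t1,f1) ✓
Counterexamples (restrictor triples failing the scope): 9.

9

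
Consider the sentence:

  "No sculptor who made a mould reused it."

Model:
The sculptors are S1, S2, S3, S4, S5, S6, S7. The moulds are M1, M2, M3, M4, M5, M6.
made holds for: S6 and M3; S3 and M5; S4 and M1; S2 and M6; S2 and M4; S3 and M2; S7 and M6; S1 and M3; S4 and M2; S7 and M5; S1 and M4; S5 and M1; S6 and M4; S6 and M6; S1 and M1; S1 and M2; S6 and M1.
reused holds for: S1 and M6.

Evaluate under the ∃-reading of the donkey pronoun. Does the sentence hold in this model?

True

"it" takes "a mould" as antecedent — a donkey pronoun bound across the clause boundary.
Truth condition: for no (s,m) with made(s,m) does reused(s,m) hold.
Restrictor pairs — does the scope hold? (S1,M1):fails  (S1,M2):fails  (S1,M3):fails  (S1,M4):fails  (S2,M4):fails  (S2,M6):fails  (S3,M2):fails  (S3,M5):fails  (S4,M1):fails  (S4,M2):fails  (S5,M1):fails  (S6,M1):fails  (S6,M3):fails  (S6,M4):fails  (S6,M6):fails  (S7,M5):fails  (S7,M6):fails
Scope holds for no restrictor pair, so the sentence is true.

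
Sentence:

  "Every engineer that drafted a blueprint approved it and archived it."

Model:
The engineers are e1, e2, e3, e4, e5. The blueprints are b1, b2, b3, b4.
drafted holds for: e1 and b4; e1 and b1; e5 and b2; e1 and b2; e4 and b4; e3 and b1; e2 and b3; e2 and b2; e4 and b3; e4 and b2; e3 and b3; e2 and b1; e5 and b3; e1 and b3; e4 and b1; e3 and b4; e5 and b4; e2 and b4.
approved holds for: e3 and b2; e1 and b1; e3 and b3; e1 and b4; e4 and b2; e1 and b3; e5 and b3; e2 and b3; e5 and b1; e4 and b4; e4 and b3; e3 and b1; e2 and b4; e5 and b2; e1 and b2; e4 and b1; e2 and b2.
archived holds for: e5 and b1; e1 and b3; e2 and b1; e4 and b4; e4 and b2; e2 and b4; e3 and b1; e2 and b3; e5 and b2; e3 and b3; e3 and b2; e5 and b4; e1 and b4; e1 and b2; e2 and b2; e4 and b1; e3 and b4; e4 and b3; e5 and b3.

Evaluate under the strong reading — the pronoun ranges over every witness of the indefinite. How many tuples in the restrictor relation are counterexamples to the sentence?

4

"it" takes "a blueprint" as antecedent — a donkey pronoun bound across the clause boundary.
Strong reading: for every (e,b) with drafted(e,b), approved(e,b) ∧ archived(e,b).
Restrictor pairs: (e1,b1) ✗  (e1,b2) ✓  (e1,b3) ✓  (e1,b4) ✓  (e2,b1) ✗  (e2,b2) ✓  (e2,b3) ✓  (e2,b4) ✓  (e3,b1) ✓  (e3,b3) ✓  (e3,b4) ✗  (e4,b1) ✓  (e4,b2) ✓  (e4,b3) ✓  (e4,b4) ✓  (e5,b2) ✓  (e5,b3) ✓  (e5,b4) ✗
Counterexamples (restrictor pairs failing the scope): 4.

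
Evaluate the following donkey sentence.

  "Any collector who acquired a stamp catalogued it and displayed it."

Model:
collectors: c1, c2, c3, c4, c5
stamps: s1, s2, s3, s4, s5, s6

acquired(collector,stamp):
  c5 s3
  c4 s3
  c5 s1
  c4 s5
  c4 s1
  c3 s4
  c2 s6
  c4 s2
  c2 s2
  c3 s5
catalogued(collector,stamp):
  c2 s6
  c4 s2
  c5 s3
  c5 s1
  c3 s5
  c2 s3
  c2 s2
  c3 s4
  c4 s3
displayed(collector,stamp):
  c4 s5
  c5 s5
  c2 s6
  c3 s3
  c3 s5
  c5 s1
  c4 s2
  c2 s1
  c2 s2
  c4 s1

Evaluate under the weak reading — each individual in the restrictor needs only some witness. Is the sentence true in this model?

"it" takes "a stamp" as antecedent — a donkey pronoun bound across the clause boundary.
Weak reading: every collector c with some acquired-stamp has at least one acquired-stamp s such that catalogued(c,s) ∧ displayed(c,s).
Per collector: c2:✓  c3:✓  c4:✓  c5:✓
Every collector in the restrictor has a witness.

True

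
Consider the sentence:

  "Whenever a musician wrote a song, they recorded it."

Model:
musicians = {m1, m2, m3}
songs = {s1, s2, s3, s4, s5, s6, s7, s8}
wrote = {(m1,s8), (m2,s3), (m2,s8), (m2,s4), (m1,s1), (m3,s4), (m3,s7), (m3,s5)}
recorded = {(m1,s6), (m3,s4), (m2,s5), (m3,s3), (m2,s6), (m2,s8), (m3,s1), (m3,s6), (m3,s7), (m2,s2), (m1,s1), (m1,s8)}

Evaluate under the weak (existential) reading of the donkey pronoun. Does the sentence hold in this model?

True

"it" takes "a song" as antecedent — a donkey pronoun bound across the clause boundary.
Weak reading: every musician m with some wrote-song has at least one wrote-song s such that recorded(m,s).
Per musician: m1:✓  m2:✓  m3:✓
Every musician in the restrictor has a witness.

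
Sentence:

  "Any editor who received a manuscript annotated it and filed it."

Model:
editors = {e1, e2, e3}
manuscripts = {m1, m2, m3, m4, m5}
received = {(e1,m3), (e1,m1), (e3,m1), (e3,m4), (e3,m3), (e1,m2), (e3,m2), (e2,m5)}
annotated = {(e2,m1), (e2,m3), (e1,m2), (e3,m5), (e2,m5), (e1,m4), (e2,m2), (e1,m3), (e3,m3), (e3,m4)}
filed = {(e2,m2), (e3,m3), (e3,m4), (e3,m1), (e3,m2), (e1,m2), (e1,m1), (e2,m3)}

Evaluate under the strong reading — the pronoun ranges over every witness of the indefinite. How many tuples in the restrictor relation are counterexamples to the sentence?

5

"it" takes "a manuscript" as antecedent — a donkey pronoun bound across the clause boundary.
Strong reading: for every (e,m) with received(e,m), annotated(e,m) ∧ filed(e,m).
Restrictor pairs: (e1,m1) ✗  (e1,m2) ✓  (e1,m3) ✗  (e2,m5) ✗  (e3,m1) ✗  (e3,m2) ✗  (e3,m3) ✓  (e3,m4) ✓
Counterexamples (restrictor pairs failing the scope): 5.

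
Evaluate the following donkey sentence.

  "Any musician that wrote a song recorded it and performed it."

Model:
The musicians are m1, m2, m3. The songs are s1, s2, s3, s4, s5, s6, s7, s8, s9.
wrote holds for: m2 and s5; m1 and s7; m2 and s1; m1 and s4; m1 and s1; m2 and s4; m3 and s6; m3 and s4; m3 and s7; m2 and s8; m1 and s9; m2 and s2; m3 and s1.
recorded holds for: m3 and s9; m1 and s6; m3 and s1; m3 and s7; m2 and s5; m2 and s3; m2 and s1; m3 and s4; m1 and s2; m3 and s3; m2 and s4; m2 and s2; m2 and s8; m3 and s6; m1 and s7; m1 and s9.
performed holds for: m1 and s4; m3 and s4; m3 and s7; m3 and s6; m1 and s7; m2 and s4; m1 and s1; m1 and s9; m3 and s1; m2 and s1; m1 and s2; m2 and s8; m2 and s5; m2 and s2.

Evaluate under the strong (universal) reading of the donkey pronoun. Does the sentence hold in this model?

"it" takes "a song" as antecedent — a donkey pronoun bound across the clause boundary.
Strong reading: for every (m,s) with wrote(m,s), recorded(m,s) ∧ performed(m,s).
Restrictor pairs: (m1,s1) ✗  (m1,s4) ✗  (m1,s7) ✓  (m1,s9) ✓  (m2,s1) ✓  (m2,s2) ✓  (m2,s4) ✓  (m2,s5) ✓  (m2,s8) ✓  (m3,s1) ✓  (m3,s4) ✓  (m3,s6) ✓  (m3,s7) ✓
Counterexample: (m1,s1) is in wrote but fails the scope.

False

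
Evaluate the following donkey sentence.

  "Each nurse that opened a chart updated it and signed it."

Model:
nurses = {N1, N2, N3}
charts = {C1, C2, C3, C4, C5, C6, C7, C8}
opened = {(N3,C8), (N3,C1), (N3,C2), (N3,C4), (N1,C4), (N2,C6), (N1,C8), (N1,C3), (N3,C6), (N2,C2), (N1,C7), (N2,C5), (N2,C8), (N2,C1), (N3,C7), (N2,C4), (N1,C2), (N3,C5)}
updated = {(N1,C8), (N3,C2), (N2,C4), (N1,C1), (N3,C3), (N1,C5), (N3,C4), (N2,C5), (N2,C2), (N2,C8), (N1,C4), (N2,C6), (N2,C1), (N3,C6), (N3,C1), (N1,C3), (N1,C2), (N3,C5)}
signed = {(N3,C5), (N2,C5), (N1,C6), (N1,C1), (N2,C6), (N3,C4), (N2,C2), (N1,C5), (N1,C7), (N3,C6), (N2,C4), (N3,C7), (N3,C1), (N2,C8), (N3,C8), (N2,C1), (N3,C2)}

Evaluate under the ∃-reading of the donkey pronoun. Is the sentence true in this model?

"it" takes "a chart" as antecedent — a donkey pronoun bound across the clause boundary.
Weak reading: every nurse n with some opened-chart has at least one opened-chart c such that updated(n,c) ∧ signed(n,c).
Per nurse: N1:✗  N2:✓  N3:✓
N1 has no witness among its opened-charts.

False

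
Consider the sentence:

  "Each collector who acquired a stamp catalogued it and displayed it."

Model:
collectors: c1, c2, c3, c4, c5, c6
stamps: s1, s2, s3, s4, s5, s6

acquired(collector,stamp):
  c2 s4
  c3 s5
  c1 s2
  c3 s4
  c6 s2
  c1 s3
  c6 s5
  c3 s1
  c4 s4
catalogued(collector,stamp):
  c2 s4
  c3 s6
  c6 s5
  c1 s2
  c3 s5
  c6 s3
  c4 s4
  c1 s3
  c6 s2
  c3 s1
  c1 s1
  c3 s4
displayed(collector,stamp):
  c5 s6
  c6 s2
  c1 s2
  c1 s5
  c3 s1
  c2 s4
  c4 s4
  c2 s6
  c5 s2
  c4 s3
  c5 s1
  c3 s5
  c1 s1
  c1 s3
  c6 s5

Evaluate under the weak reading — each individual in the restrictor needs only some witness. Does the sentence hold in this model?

True

"it" takes "a stamp" as antecedent — a donkey pronoun bound across the clause boundary.
Weak reading: every collector c with some acquired-stamp has at least one acquired-stamp s such that catalogued(c,s) ∧ displayed(c,s).
Per collector: c1:✓  c2:✓  c3:✓  c4:✓  c6:✓
Every collector in the restrictor has a witness.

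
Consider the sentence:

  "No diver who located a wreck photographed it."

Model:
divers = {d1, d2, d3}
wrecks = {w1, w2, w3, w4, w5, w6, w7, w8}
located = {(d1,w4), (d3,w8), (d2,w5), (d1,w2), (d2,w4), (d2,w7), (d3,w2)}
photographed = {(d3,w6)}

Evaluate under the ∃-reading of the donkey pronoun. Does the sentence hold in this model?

True

"it" takes "a wreck" as antecedent — a donkey pronoun bound across the clause boundary.
Truth condition: for no (d,w) with located(d,w) does photographed(d,w) hold.
Restrictor pairs — does the scope hold? (d1,w2):fails  (d1,w4):fails  (d2,w4):fails  (d2,w5):fails  (d2,w7):fails  (d3,w2):fails  (d3,w8):fails
Scope holds for no restrictor pair, so the sentence is true.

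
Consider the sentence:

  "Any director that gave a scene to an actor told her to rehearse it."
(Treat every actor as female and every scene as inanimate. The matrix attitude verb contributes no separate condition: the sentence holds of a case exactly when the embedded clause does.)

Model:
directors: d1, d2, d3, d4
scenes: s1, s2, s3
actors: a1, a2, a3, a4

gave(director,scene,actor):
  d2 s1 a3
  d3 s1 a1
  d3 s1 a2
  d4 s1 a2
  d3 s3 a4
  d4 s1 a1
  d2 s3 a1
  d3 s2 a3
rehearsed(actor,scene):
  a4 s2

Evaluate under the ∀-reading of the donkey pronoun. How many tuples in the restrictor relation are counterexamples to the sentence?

8

"her" takes "an actor" as antecedent and "it" takes "a scene"; both are donkey pronouns co-varying with the restrictor.
Strong reading: for every (d,s,a) with gave(d,s,a), rehearsed(a,s).
Restrictor triples: (d2,s1,a3)→rehearsed(a3,s1) ✗  (d2,s3,a1)→rehearsed(a1,s3) ✗  (d3,s1,a1)→rehearsed(a1,s1) ✗  (d3,s1,a2)→rehearsed(a2,s1) ✗  (d3,s2,a3)→rehearsed(a3,s2) ✗  (d3,s3,a4)→rehearsed(a4,s3) ✗  (d4,s1,a1)→rehearsed(a1,s1) ✗  (d4,s1,a2)→rehearsed(a2,s1) ✗
Counterexamples (restrictor triples failing the scope): 8.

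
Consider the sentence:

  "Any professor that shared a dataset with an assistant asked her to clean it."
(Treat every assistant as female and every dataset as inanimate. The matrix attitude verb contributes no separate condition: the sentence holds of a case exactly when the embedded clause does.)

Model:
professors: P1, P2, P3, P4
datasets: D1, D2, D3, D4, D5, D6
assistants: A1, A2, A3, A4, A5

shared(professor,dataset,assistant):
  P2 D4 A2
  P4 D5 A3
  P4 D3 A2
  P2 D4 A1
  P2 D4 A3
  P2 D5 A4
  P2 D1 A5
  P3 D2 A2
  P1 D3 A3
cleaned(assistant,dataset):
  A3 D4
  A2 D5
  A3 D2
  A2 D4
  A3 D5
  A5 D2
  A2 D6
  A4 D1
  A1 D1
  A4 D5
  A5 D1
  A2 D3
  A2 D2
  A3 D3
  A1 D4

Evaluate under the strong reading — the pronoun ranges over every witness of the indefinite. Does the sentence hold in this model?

"her" takes "an assistant" as antecedent and "it" takes "a dataset"; both are donkey pronouns co-varying with the restrictor.
Strong reading: for every (p,d,a) with shared(p,d,a), cleaned(a,d).
Restrictor triples: (P1,D3,A3)→cleaned(A3,D3) ✓  (P2,D1,A5)→cleaned(A5,D1) ✓  (P2,D4,A1)→cleaned(A1,D4) ✓  (P2,D4,A2)→cleaned(A2,D4) ✓  (P2,D4,A3)→cleaned(A3,D4) ✓  (P2,D5,A4)→cleaned(A4,D5) ✓  (P3,D2,A2)→cleaned(A2,D2) ✓  (P4,D3,A2)→cleaned(A2,D3) ✓  (P4,D5,A3)→cleaned(A3,D5) ✓
Every restrictor triple satisfies the scope.

True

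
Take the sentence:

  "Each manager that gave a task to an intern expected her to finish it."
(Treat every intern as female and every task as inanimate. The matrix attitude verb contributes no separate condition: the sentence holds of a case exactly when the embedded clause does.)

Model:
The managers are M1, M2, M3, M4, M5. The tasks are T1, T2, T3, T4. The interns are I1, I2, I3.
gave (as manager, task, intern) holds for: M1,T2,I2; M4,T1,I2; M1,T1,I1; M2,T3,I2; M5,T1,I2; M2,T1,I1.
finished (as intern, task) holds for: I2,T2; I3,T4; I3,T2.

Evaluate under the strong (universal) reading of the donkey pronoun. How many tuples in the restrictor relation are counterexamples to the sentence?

"her" takes "an intern" as antecedent and "it" takes "a task"; both are donkey pronouns co-varying with the restrictor.
Strong reading: for every (m,t,i) with gave(m,t,i), finished(i,t).
Restrictor triples: (M1,T1,I1)→finished(I1,T1) ✗  (M1,T2,I2)→finished(I2,T2) ✓  (M2,T1,I1)→finished(I1,T1) ✗  (M2,T3,I2)→finished(I2,T3) ✗  (M4,T1,I2)→finished(I2,T1) ✗  (M5,T1,I2)→finished(I2,T1) ✗
Counterexamples (restrictor triples failing the scope): 5.

5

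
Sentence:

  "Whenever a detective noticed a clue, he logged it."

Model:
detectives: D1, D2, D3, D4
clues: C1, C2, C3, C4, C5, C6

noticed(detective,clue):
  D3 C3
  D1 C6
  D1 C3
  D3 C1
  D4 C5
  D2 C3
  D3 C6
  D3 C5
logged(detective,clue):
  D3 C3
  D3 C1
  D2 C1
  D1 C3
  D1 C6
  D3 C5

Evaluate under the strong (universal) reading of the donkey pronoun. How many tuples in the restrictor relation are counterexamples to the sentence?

3

"it" takes "a clue" as antecedent — a donkey pronoun bound across the clause boundary.
Strong reading: for every (d,c) with noticed(d,c), logged(d,c).
Restrictor pairs: (D1,C3) ✓  (D1,C6) ✓  (D2,C3) ✗  (D3,C1) ✓  (D3,C3) ✓  (D3,C5) ✓  (D3,C6) ✗  (D4,C5) ✗
Counterexamples (restrictor pairs failing the scope): 3.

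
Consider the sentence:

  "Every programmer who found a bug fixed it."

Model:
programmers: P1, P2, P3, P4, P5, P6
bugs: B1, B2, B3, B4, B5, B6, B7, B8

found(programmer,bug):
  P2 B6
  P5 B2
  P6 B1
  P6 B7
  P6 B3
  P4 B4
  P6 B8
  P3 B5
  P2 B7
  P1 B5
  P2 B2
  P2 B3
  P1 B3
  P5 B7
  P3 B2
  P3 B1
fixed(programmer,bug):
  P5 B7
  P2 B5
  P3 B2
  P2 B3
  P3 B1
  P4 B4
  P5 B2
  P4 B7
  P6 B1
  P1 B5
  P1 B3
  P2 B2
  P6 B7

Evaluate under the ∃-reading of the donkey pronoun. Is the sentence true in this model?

"it" takes "a bug" as antecedent — a donkey pronoun bound across the clause boundary.
Weak reading: every programmer p with some found-bug has at least one found-bug b such that fixed(p,b).
Per programmer: P1:✓  P2:✓  P3:✓  P4:✓  P5:✓  P6:✓
Every programmer in the restrictor has a witness.

True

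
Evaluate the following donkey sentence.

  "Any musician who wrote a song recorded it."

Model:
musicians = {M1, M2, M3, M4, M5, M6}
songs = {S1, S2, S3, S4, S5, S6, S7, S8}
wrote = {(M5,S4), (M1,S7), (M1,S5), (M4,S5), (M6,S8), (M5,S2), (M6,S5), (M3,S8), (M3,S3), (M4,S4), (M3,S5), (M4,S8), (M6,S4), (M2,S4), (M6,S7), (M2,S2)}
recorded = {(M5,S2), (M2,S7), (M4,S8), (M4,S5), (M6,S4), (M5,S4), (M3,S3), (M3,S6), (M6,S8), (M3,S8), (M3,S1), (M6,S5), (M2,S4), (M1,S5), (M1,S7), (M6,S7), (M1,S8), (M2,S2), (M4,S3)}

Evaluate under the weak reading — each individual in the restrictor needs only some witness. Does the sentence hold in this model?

True

"it" takes "a song" as antecedent — a donkey pronoun bound across the clause boundary.
Weak reading: every musician m with some wrote-song has at least one wrote-song s such that recorded(m,s).
Per musician: M1:✓  M2:✓  M3:✓  M4:✓  M5:✓  M6:✓
Every musician in the restrictor has a witness.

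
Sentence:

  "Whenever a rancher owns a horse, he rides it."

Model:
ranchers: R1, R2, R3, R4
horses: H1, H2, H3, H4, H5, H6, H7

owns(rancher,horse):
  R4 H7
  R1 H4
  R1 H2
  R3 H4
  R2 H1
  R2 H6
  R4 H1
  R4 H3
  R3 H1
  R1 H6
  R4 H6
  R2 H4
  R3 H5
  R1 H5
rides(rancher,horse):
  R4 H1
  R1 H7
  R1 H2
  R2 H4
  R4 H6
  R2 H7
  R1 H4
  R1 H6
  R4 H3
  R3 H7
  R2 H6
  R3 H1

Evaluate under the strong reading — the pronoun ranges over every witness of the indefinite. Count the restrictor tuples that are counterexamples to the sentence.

5

"it" takes "a horse" as antecedent — a donkey pronoun bound across the clause boundary.
Strong reading: for every (r,h) with owns(r,h), rides(r,h).
Restrictor pairs: (R1,H2) ✓  (R1,H4) ✓  (R1,H5) ✗  (R1,H6) ✓  (R2,H1) ✗  (R2,H4) ✓  (R2,H6) ✓  (R3,H1) ✓  (R3,H4) ✗  (R3,H5) ✗  (R4,H1) ✓  (R4,H3) ✓  (R4,H6) ✓  (R4,H7) ✗
Counterexamples (restrictor pairs failing the scope): 5.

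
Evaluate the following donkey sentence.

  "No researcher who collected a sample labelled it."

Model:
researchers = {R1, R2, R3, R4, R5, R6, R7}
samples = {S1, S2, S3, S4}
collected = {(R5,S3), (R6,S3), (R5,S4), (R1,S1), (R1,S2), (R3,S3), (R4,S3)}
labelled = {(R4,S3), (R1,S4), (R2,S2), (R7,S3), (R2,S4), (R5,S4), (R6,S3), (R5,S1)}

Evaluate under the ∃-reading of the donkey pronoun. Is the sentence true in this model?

"it" takes "a sample" as antecedent — a donkey pronoun bound across the clause boundary.
Truth condition: for no (r,s) with collected(r,s) does labelled(r,s) hold.
Restrictor pairs — does the scope hold? (R1,S1):fails  (R1,S2):fails  (R3,S3):fails  (R4,S3):holds  (R5,S3):fails  (R5,S4):holds  (R6,S3):holds
Scope holds for 3 pair(s), so the sentence is false.

False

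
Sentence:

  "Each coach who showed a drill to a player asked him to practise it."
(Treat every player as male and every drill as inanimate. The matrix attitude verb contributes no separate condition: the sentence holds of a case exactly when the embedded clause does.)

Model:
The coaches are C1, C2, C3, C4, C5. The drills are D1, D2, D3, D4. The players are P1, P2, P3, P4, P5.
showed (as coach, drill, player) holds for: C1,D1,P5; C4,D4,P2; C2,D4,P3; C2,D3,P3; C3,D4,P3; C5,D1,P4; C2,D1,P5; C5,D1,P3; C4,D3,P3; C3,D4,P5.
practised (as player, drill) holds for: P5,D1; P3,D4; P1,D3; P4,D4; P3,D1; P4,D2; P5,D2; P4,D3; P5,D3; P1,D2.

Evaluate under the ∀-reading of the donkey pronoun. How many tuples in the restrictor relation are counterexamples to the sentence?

5

"him" takes "a player" as antecedent and "it" takes "a drill"; both are donkey pronouns co-varying with the restrictor.
Strong reading: for every (c,d,p) with showed(c,d,p), practised(p,d).
Restrictor triples: (C1,D1,P5)→practised(P5,D1) ✓  (C2,D1,P5)→practised(P5,D1) ✓  (C2,D3,P3)→practised(P3,D3) ✗  (C2,D4,P3)→practised(P3,D4) ✓  (C3,D4,P3)→practised(P3,D4) ✓  (C3,D4,P5)→practised(P5,D4) ✗  (C4,D3,P3)→practised(P3,D3) ✗  (C4,D4,P2)→practised(P2,D4) ✗  (C5,D1,P3)→practised(P3,D1) ✓  (C5,D1,P4)→practised(P4,D1) ✗
Counterexamples (restrictor triples failing the scope): 5.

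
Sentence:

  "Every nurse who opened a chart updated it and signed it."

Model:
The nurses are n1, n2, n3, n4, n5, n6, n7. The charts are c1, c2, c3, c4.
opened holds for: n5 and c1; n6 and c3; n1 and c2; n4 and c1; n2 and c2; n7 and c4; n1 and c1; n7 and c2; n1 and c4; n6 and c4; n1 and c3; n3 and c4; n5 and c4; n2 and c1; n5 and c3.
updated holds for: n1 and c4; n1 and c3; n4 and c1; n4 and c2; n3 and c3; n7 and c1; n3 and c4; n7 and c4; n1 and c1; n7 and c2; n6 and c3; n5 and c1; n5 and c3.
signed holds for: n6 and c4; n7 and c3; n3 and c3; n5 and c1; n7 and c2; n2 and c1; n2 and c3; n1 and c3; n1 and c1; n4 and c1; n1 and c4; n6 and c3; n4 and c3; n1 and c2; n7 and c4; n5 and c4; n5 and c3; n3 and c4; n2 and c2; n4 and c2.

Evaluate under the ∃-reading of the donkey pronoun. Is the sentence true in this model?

False

"it" takes "a chart" as antecedent — a donkey pronoun bound across the clause boundary.
Weak reading: every nurse n with some opened-chart has at least one opened-chart c such that updated(n,c) ∧ signed(n,c).
Per nurse: n1:✓  n2:✗  n3:✓  n4:✓  n5:✓  n6:✓  n7:✓
n2 has no witness among its opened-charts.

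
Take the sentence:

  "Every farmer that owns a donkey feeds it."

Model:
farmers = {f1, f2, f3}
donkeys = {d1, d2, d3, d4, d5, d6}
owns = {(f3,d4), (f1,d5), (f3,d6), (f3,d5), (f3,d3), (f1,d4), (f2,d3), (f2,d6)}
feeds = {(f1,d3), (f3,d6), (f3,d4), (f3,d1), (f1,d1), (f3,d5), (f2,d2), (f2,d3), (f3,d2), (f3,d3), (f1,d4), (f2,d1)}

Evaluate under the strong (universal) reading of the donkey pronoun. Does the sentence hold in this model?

"it" takes "a donkey" as antecedent — a donkey pronoun bound across the clause boundary.
Strong reading: for every (f,d) with owns(f,d), feeds(f,d).
Restrictor pairs: (f1,d4) ✓  (f1,d5) ✗  (f2,d3) ✓  (f2,d6) ✗  (f3,d3) ✓  (f3,d4) ✓  (f3,d5) ✓  (f3,d6) ✓
Counterexample: (f1,d5) is in owns but fails the scope.

False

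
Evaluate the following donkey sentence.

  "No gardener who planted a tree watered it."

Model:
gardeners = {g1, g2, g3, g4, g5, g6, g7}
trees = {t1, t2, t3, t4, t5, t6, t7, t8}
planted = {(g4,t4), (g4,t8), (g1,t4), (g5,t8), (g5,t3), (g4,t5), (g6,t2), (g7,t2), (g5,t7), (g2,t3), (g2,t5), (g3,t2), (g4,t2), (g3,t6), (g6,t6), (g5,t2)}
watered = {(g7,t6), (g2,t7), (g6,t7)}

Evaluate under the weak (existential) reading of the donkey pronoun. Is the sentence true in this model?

True

"it" takes "a tree" as antecedent — a donkey pronoun bound across the clause boundary.
Truth condition: for no (g,t) with planted(g,t) does watered(g,t) hold.
Restrictor pairs — does the scope hold? (g1,t4):fails  (g2,t3):fails  (g2,t5):fails  (g3,t2):fails  (g3,t6):fails  (g4,t2):fails  (g4,t4):fails  (g4,t5):fails  (g4,t8):fails  (g5,t2):fails  (g5,t3):fails  (g5,t7):fails  (g5,t8):fails  (g6,t2):fails  (g6,t6):fails  (g7,t2):fails
Scope holds for no restrictor pair, so the sentence is true.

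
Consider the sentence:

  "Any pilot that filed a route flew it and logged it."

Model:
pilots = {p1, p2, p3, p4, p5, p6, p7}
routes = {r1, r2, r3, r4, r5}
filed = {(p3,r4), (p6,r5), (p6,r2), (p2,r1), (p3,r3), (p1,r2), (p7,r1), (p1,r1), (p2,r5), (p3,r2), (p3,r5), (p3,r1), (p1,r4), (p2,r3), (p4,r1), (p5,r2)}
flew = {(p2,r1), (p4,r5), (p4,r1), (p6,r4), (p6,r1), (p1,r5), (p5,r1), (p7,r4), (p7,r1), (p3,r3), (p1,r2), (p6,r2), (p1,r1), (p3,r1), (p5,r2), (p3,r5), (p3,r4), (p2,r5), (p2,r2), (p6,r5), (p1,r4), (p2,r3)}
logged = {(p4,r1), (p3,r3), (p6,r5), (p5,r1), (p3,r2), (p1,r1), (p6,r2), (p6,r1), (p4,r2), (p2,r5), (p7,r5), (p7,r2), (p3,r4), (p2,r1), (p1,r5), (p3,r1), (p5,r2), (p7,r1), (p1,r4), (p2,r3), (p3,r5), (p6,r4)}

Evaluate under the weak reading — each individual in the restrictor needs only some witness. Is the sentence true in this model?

True

"it" takes "a route" as antecedent — a donkey pronoun bound across the clause boundary.
Weak reading: every pilot p with some filed-route has at least one filed-route r such that flew(p,r) ∧ logged(p,r).
Per pilot: p1:✓  p2:✓  p3:✓  p4:✓  p5:✓  p6:✓  p7:✓
Every pilot in the restrictor has a witness.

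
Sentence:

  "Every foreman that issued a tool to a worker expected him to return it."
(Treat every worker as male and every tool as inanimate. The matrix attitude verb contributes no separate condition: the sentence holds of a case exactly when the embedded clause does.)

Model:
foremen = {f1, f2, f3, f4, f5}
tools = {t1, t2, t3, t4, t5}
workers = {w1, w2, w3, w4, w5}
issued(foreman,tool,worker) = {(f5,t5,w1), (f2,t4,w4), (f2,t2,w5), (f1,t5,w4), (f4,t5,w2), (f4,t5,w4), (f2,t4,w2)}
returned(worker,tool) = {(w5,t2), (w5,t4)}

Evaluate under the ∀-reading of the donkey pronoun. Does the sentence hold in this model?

False

"him" takes "a worker" as antecedent and "it" takes "a tool"; both are donkey pronouns co-varying with the restrictor.
Strong reading: for every (f,t,w) with issued(f,t,w), returned(w,t).
Restrictor triples: (f1,t5,w4)→returned(w4,t5) ✗  (f2,t2,w5)→returned(w5,t2) ✓  (f2,t4,w2)→returned(w2,t4) ✗  (f2,t4,w4)→returned(w4,t4) ✗  (f4,t5,w2)→returned(w2,t5) ✗  (f4,t5,w4)→returned(w4,t5) ✗  (f5,t5,w1)→returned(w1,t5) ✗
Counterexample: (f1,t5,w4) — returned(w4,t5) does not hold.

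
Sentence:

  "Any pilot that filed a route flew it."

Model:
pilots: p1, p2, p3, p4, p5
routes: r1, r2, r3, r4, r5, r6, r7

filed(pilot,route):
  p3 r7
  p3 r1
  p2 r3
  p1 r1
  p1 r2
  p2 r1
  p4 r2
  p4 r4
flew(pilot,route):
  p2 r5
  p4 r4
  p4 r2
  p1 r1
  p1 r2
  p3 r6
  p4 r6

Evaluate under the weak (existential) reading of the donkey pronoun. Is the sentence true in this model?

False

"it" takes "a route" as antecedent — a donkey pronoun bound across the clause boundary.
Weak reading: every pilot p with some filed-route has at least one filed-route r such that flew(p,r).
Per pilot: p1:✓  p2:✗  p3:✗  p4:✓
p2 has no witness among its filed-routes.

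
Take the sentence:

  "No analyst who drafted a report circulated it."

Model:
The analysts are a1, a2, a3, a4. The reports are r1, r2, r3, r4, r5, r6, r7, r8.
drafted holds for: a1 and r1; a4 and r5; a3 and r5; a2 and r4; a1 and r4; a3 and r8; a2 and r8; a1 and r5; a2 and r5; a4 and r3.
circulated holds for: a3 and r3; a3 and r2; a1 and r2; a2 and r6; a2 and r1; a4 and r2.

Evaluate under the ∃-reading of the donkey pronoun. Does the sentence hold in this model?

"it" takes "a report" as antecedent — a donkey pronoun bound across the clause boundary.
Truth condition: for no (a,r) with drafted(a,r) does circulated(a,r) hold.
Restrictor pairs — does the scope hold? (a1,r1):fails  (a1,r4):fails  (a1,r5):fails  (a2,r4):fails  (a2,r5):fails  (a2,r8):fails  (a3,r5):fails  (a3,r8):fails  (a4,r3):fails  (a4,r5):fails
Scope holds for no restrictor pair, so the sentence is true.

True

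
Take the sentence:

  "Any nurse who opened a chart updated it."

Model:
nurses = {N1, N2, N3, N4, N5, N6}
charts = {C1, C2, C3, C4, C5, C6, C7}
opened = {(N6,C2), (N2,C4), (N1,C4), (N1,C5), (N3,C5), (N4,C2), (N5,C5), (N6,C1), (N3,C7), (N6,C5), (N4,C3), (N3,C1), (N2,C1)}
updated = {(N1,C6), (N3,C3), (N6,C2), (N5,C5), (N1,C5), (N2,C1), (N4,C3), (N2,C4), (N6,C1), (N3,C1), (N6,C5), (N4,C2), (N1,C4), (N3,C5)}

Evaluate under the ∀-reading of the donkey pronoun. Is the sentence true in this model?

"it" takes "a chart" as antecedent — a donkey pronoun bound across the clause boundary.
Strong reading: for every (n,c) with opened(n,c), updated(n,c).
Restrictor pairs: (N1,C4) ✓  (N1,C5) ✓  (N2,C1) ✓  (N2,C4) ✓  (N3,C1) ✓  (N3,C5) ✓  (N3,C7) ✗  (N4,C2) ✓  (N4,C3) ✓  (N5,C5) ✓  (N6,C1) ✓  (N6,C2) ✓  (N6,C5) ✓
Counterexample: (N3,C7) is in opened but fails the scope.

False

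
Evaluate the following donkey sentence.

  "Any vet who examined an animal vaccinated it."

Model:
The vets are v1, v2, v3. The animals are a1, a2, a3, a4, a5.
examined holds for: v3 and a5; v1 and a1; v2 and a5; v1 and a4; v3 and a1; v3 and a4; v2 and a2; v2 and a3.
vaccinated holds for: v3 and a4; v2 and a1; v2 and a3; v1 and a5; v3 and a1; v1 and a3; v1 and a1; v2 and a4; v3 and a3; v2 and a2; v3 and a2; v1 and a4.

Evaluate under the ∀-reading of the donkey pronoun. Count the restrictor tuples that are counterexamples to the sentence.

2

"it" takes "an animal" as antecedent — a donkey pronoun bound across the clause boundary.
Strong reading: for every (v,a) with examined(v,a), vaccinated(v,a).
Restrictor pairs: (v1,a1) ✓  (v1,a4) ✓  (v2,a2) ✓  (v2,a3) ✓  (v2,a5) ✗  (v3,a1) ✓  (v3,a4) ✓  (v3,a5) ✗
Counterexamples (restrictor pairs failing the scope): 2.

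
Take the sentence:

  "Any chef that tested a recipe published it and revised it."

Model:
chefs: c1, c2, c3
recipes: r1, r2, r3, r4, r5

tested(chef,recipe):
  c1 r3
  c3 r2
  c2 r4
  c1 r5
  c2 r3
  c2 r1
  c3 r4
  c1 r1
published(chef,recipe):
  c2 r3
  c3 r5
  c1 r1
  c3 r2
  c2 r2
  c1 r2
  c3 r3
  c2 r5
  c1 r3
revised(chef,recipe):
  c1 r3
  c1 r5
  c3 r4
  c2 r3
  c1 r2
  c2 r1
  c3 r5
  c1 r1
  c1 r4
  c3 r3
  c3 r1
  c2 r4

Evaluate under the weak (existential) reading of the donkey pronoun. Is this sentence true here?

False

"it" takes "a recipe" as antecedent — a donkey pronoun bound across the clause boundary.
Weak reading: every chef c with some tested-recipe has at least one tested-recipe r such that published(c,r) ∧ revised(c,r).
Per chef: c1:✓  c2:✓  c3:✗
c3 has no witness among its tested-recipes.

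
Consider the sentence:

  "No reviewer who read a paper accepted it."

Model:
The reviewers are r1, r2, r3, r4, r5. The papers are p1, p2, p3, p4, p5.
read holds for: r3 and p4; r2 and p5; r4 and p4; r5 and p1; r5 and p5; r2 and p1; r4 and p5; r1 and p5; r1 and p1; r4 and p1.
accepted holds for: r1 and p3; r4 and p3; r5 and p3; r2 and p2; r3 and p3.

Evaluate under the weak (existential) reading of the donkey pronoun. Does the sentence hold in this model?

"it" takes "a paper" as antecedent — a donkey pronoun bound across the clause boundary.
Truth condition: for no (r,p) with read(r,p) does accepted(r,p) hold.
Restrictor pairs — does the scope hold? (r1,p1):fails  (r1,p5):fails  (r2,p1):fails  (r2,p5):fails  (r3,p4):fails  (r4,p1):fails  (r4,p4):fails  (r4,p5):fails  (r5,p1):fails  (r5,p5):fails
Scope holds for no restrictor pair, so the sentence is true.

True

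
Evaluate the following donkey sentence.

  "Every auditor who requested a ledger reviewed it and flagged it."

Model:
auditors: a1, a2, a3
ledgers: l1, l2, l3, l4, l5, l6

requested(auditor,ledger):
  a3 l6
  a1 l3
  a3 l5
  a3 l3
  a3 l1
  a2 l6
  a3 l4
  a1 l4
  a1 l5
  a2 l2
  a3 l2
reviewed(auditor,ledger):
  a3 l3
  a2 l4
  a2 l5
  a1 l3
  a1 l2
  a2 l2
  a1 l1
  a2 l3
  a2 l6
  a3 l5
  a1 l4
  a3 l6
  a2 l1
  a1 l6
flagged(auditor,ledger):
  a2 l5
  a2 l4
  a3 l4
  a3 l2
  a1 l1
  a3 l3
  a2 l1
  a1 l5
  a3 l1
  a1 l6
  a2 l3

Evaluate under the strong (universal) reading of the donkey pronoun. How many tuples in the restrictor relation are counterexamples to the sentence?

"it" takes "a ledger" as antecedent — a donkey pronoun bound across the clause boundary.
Strong reading: for every (a,l) with requested(a,l), reviewed(a,l) ∧ flagged(a,l).
Restrictor pairs: (a1,l3) ✗  (a1,l4) ✗  (a1,l5) ✗  (a2,l2) ✗  (a2,l6) ✗  (a3,l1) ✗  (a3,l2) ✗  (a3,l3) ✓  (a3,l4) ✗  (a3,l5) ✗  (a3,l6) ✗
Counterexamples (restrictor pairs failing the scope): 10.

10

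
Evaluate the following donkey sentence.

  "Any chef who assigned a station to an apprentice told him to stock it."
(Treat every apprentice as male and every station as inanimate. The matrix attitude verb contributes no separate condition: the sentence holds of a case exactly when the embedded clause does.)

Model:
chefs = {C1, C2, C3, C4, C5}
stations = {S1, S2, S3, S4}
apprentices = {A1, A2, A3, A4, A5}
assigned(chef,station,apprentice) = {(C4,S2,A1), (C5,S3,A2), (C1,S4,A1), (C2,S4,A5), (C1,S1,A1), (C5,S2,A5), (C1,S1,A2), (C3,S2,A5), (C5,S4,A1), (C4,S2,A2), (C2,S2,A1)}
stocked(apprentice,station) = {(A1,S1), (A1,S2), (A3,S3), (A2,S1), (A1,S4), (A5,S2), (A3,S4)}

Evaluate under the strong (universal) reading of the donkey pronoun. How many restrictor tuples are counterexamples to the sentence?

"him" takes "an apprentice" as antecedent and "it" takes "a station"; both are donkey pronouns co-varying with the restrictor.
Strong reading: for every (c,s,a) with assigned(c,s,a), stocked(a,s).
Restrictor triples: (C1,S1,A1)→stocked(A1,S1) ✓  (C1,S1,A2)→stocked(A2,S1) ✓  (C1,S4,A1)→stocked(A1,S4) ✓  (C2,S2,A1)→stocked(A1,S2) ✓  (C2,S4,A5)→stocked(A5,S4) ✗  (C3,S2,A5)→stocked(A5,S2) ✓  (C4,S2,A1)→stocked(A1,S2) ✓  (C4,S2,A2)→stocked(A2,S2) ✗  (C5,S2,A5)→stocked(A5,S2) ✓  (C5,S3,A2)→stocked(A2,S3) ✗  (C5,S4,A1)→stocked(A1,S4) ✓
Counterexamples (restrictor triples failing the scope): 3.

3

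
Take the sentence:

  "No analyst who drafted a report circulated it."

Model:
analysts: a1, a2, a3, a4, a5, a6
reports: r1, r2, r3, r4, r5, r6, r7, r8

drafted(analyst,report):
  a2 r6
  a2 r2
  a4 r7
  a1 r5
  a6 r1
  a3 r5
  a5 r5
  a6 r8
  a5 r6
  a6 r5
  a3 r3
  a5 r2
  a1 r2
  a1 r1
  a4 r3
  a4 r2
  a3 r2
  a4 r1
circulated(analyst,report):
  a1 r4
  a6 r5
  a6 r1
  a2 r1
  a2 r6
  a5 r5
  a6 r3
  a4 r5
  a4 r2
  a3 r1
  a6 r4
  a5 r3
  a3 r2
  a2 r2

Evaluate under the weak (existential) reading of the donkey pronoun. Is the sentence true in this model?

"it" takes "a report" as antecedent — a donkey pronoun bound across the clause boundary.
Truth condition: for no (a,r) with drafted(a,r) does circulated(a,r) hold.
Restrictor pairs — does the scope hold? (a1,r1):fails  (a1,r2):fails  (a1,r5):fails  (a2,r2):holds  (a2,r6):holds  (a3,r2):holds  (a3,r3):fails  (a3,r5):fails  (a4,r1):fails  (a4,r2):holds  (a4,r3):fails  (a4,r7):fails  (a5,r2):fails  (a5,r5):holds  (a5,r6):fails  (a6,r1):holds  (a6,r5):holds  (a6,r8):fails
Scope holds for 7 pair(s), so the sentence is false.

False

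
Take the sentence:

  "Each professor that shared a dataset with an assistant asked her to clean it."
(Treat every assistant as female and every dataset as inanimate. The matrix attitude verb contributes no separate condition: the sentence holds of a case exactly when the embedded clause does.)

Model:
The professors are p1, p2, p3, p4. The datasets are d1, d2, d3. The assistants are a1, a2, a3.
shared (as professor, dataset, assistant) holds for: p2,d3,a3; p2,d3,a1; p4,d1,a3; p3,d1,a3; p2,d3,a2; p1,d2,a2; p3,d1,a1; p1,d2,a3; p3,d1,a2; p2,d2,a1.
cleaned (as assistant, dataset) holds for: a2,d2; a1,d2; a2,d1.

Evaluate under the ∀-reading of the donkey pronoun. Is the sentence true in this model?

"her" takes "an assistant" as antecedent and "it" takes "a dataset"; both are donkey pronouns co-varying with the restrictor.
Strong reading: for every (p,d,a) with shared(p,d,a), cleaned(a,d).
Restrictor triples: (p1,d2,a2)→cleaned(a2,d2) ✓  (p1,d2,a3)→cleaned(a3,d2) ✗  (p2,d2,a1)→cleaned(a1,d2) ✓  (p2,d3,a1)→cleaned(a1,d3) ✗  (p2,d3,a2)→cleaned(a2,d3) ✗  (p2,d3,a3)→cleaned(a3,d3) ✗  (p3,d1,a1)→cleaned(a1,d1) ✗  (p3,d1,a2)→cleaned(a2,d1) ✓  (p3,d1,a3)→cleaned(a3,d1) ✗  (p4,d1,a3)→cleaned(a3,d1) ✗
Counterexample: (p1,d2,a3) — cleaned(a3,d2) does not hold.

False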